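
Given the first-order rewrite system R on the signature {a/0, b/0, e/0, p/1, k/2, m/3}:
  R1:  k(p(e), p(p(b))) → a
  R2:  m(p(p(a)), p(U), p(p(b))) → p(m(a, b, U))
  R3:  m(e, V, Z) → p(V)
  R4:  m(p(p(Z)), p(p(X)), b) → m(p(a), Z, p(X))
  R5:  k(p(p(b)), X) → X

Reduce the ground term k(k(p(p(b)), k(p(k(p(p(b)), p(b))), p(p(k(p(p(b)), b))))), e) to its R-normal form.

1. k(k(p(p(b)), k(p(k(p(p(b)), p(b))), p(p(k(p(p(b)), b))))), e)  →  k(k(p(k(p(p(b)), p(b))), p(p(k(p(p(b)), b)))), e)   [R5 at 1]
2. k(k(p(k(p(p(b)), p(b))), p(p(k(p(p(b)), b)))), e)  →  k(k(p(p(b)), p(p(k(p(p(b)), b)))), e)   [R5 at 1.1.1]
3. k(k(p(p(b)), p(p(k(p(p(b)), b)))), e)  →  k(p(p(k(p(p(b)), b))), e)   [R5 at 1]
4. k(p(p(k(p(p(b)), b))), e)  →  k(p(p(b)), e)   [R5 at 1.1.1]
5. k(p(p(b)), e)  →  e   [R5 at ε]

e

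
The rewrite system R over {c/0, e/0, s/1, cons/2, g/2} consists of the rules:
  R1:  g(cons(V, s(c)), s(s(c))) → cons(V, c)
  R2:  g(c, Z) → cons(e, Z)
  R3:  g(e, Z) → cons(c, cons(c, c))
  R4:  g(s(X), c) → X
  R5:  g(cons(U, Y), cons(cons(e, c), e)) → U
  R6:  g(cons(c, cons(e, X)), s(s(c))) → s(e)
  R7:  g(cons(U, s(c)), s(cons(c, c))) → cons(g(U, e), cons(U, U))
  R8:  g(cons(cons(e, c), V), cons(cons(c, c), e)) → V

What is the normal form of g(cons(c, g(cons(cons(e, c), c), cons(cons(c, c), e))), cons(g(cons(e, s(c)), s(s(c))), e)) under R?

c

1. g(cons(c, g(cons(cons(e, c), c), cons(cons(c, c), e))), cons(g(cons(e, s(c)), s(s(c))), e))  →  g(cons(c, c), cons(g(cons(e, s(c)), s(s(c))), e))   [R8 at 1.2]
2. g(cons(c, c), cons(g(cons(e, s(c)), s(s(c))), e))  →  g(cons(c, c), cons(cons(e, c), e))   [R1 at 2.1]
3. g(cons(c, c), cons(cons(e, c), e))  →  c   [R5 at ε]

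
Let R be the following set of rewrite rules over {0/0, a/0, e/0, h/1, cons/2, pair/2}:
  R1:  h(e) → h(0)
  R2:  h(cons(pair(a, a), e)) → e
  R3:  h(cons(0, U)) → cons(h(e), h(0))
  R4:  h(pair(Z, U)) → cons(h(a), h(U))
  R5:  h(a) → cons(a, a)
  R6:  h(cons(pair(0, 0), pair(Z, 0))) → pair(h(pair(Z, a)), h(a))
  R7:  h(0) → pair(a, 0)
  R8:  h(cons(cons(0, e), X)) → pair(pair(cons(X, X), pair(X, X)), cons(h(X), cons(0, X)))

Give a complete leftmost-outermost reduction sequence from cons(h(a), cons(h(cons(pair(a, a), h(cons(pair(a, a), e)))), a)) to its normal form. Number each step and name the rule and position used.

cons(cons(a, a), cons(e, a))

1. cons(h(a), cons(h(cons(pair(a, a), h(cons(pair(a, a), e)))), a))  →  cons(cons(a, a), cons(h(cons(pair(a, a), h(cons(pair(a, a), e)))), a))   [R5 at 1]
2. cons(cons(a, a), cons(h(cons(pair(a, a), h(cons(pair(a, a), e)))), a))  →  cons(cons(a, a), cons(h(cons(pair(a, a), e)), a))   [R2 at 2.1.1.2]
3. cons(cons(a, a), cons(h(cons(pair(a, a), e)), a))  →  cons(cons(a, a), cons(e, a))   [R2 at 2.1]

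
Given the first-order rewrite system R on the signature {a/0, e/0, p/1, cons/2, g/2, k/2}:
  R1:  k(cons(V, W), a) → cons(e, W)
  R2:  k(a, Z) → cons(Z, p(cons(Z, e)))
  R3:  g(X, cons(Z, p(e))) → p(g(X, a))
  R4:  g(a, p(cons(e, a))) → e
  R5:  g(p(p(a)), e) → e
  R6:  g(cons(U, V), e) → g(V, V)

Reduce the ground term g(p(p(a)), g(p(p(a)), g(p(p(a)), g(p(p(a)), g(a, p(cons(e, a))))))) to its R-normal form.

e

1. g(p(p(a)), g(p(p(a)), g(p(p(a)), g(p(p(a)), g(a, p(cons(e, a)))))))  →  g(p(p(a)), g(p(p(a)), g(p(p(a)), g(p(p(a)), e))))   [R4 at 2.2.2.2]
2. g(p(p(a)), g(p(p(a)), g(p(p(a)), g(p(p(a)), e))))  →  g(p(p(a)), g(p(p(a)), g(p(p(a)), e)))   [R5 at 2.2.2]
3. g(p(p(a)), g(p(p(a)), g(p(p(a)), e)))  →  g(p(p(a)), g(p(p(a)), e))   [R5 at 2.2]
4. g(p(p(a)), g(p(p(a)), e))  →  g(p(p(a)), e)   [R5 at 2]
5. g(p(p(a)), e)  →  e   [R5 at ε]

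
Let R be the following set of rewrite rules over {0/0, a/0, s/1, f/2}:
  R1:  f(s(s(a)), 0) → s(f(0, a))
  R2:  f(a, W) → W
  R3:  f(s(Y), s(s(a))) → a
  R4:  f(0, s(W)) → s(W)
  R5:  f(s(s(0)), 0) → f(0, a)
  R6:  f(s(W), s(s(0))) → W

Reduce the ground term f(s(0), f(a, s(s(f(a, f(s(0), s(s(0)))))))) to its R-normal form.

1. f(s(0), f(a, s(s(f(a, f(s(0), s(s(0))))))))  →  f(s(0), s(s(f(a, f(s(0), s(s(0)))))))   [R2 at 2]
2. f(s(0), s(s(f(a, f(s(0), s(s(0)))))))  →  f(s(0), s(s(f(s(0), s(s(0))))))   [R2 at 2.1.1]
3. f(s(0), s(s(f(s(0), s(s(0))))))  →  f(s(0), s(s(0)))   [R6 at 2.1.1]
4. f(s(0), s(s(0)))  →  0   [R6 at ε]

0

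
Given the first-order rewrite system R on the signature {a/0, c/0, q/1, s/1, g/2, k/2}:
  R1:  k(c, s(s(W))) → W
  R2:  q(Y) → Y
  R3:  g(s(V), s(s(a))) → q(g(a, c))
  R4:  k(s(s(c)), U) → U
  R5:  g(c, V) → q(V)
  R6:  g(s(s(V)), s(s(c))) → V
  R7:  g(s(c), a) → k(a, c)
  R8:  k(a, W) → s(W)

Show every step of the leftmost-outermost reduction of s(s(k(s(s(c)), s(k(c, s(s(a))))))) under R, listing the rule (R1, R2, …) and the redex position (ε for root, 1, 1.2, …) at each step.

s(s(s(a)))

1. s(s(k(s(s(c)), s(k(c, s(s(a)))))))  →  s(s(s(k(c, s(s(a))))))   [R4 at 1.1]
2. s(s(s(k(c, s(s(a))))))  →  s(s(s(a)))   [R1 at 1.1.1]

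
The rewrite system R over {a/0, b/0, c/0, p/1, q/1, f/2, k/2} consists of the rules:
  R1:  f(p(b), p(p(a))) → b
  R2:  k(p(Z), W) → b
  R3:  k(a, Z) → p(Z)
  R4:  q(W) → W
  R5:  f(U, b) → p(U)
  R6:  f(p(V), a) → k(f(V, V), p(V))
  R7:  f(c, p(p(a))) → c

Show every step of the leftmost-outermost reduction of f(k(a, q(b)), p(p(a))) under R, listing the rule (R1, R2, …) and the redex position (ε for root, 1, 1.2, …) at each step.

1. f(k(a, q(b)), p(p(a)))  →  f(p(q(b)), p(p(a)))   [R3 at 1]
2. f(p(q(b)), p(p(a)))  →  f(p(b), p(p(a)))   [R4 at 1.1]
3. f(p(b), p(p(a)))  →  b   [R1 at ε]

b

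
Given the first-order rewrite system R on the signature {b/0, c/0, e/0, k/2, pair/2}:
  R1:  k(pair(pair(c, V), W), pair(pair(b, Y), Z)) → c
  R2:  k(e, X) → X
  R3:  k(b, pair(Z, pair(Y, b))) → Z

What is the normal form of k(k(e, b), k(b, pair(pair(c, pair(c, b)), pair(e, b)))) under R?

c

1. k(k(e, b), k(b, pair(pair(c, pair(c, b)), pair(e, b))))  →  k(b, k(b, pair(pair(c, pair(c, b)), pair(e, b))))   [R2 at 1]
2. k(b, k(b, pair(pair(c, pair(c, b)), pair(e, b))))  →  k(b, pair(c, pair(c, b)))   [R3 at 2]
3. k(b, pair(c, pair(c, b)))  →  c   [R3 at ε]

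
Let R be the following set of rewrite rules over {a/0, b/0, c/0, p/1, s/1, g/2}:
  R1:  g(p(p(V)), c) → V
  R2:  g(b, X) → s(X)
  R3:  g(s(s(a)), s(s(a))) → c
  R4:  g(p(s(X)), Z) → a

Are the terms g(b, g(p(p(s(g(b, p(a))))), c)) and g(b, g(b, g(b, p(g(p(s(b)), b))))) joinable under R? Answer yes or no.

Reduce t₁ = g(b, g(p(p(s(g(b, p(a))))), c)):
1. g(b, g(p(p(s(g(b, p(a))))), c))  →  s(g(p(p(s(g(b, p(a))))), c))   [R2 at ε]
2. s(g(p(p(s(g(b, p(a))))), c))  →  s(s(g(b, p(a))))   [R1 at 1]
3. s(s(g(b, p(a))))  →  s(s(s(p(a))))   [R2 at 1.1]

Reduce t₂ = g(b, g(b, g(b, p(g(p(s(b)), b))))):
1. g(b, g(b, g(b, p(g(p(s(b)), b)))))  →  s(g(b, g(b, p(g(p(s(b)), b)))))   [R2 at ε]
2. s(g(b, g(b, p(g(p(s(b)), b)))))  →  s(s(g(b, p(g(p(s(b)), b)))))   [R2 at 1]
3. s(s(g(b, p(g(p(s(b)), b)))))  →  s(s(s(p(g(p(s(b)), b)))))   [R2 at 1.1]
4. s(s(s(p(g(p(s(b)), b)))))  →  s(s(s(p(a))))   [R4 at 1.1.1.1]

yes — NF(t₁) = s(s(s(p(a)))), NF(t₂) = s(s(s(p(a))))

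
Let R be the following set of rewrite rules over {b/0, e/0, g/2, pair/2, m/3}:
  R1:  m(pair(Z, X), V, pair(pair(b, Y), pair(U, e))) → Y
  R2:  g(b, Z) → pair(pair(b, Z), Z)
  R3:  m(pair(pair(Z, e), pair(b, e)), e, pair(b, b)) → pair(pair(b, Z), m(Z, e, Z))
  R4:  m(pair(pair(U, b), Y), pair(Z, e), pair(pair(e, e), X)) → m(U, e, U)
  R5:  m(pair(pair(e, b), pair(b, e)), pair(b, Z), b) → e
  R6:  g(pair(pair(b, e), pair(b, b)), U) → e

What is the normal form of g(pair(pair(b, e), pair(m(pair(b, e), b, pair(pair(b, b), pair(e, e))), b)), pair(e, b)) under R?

1. g(pair(pair(b, e), pair(m(pair(b, e), b, pair(pair(b, b), pair(e, e))), b)), pair(e, b))  →  g(pair(pair(b, e), pair(b, b)), pair(e, b))   [R1 at 1.2.1]
2. g(pair(pair(b, e), pair(b, b)), pair(e, b))  →  e   [R6 at ε]

e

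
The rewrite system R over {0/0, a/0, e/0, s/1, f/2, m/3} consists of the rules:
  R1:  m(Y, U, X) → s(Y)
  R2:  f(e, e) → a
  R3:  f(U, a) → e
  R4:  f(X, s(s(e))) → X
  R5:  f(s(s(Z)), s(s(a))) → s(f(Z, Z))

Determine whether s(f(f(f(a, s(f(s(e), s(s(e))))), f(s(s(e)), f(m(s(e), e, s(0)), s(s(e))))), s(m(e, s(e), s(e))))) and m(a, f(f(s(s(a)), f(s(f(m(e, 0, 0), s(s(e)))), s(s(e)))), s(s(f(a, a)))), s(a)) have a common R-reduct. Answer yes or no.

yes — NF(t₁) = s(a), NF(t₂) = s(a)

Reduce t₁ = s(f(f(f(a, s(f(s(e), s(s(e))))), f(s(s(e)), f(m(s(e), e, s(0)), s(s(e))))), s(m(e, s(e), s(e))))):
1. s(f(f(f(a, s(f(s(e), s(s(e))))), f(s(s(e)), f(m(s(e), e, s(0)), s(s(e))))), s(m(e, s(e), s(e)))))  →  s(f(f(f(a, s(s(e))), f(s(s(e)), f(m(s(e), e, s(0)), s(s(e))))), s(m(e, s(e), s(e)))))   [R4 at 1.1.1.2.1]
2. s(f(f(f(a, s(s(e))), f(s(s(e)), f(m(s(e), e, s(0)), s(s(e))))), s(m(e, s(e), s(e)))))  →  s(f(f(a, f(s(s(e)), f(m(s(e), e, s(0)), s(s(e))))), s(m(e, s(e), s(e)))))   [R4 at 1.1.1]
3. s(f(f(a, f(s(s(e)), f(m(s(e), e, s(0)), s(s(e))))), s(m(e, s(e), s(e)))))  →  s(f(f(a, f(s(s(e)), m(s(e), e, s(0)))), s(m(e, s(e), s(e)))))   [R4 at 1.1.2.2]
4. s(f(f(a, f(s(s(e)), m(s(e), e, s(0)))), s(m(e, s(e), s(e)))))  →  s(f(f(a, f(s(s(e)), s(s(e)))), s(m(e, s(e), s(e)))))   [R1 at 1.1.2.2]
5. s(f(f(a, f(s(s(e)), s(s(e)))), s(m(e, s(e), s(e)))))  →  s(f(f(a, s(s(e))), s(m(e, s(e), s(e)))))   [R4 at 1.1.2]
6. s(f(f(a, s(s(e))), s(m(e, s(e), s(e)))))  →  s(f(a, s(m(e, s(e), s(e)))))   [R4 at 1.1]
7. s(f(a, s(m(e, s(e), s(e)))))  →  s(f(a, s(s(e))))   [R1 at 1.2.1]
8. s(f(a, s(s(e))))  →  s(a)   [R4 at 1]

Reduce t₂ = m(a, f(f(s(s(a)), f(s(f(m(e, 0, 0), s(s(e)))), s(s(e)))), s(s(f(a, a)))), s(a)):
1. m(a, f(f(s(s(a)), f(s(f(m(e, 0, 0), s(s(e)))), s(s(e)))), s(s(f(a, a)))), s(a))  →  s(a)   [R1 at ε]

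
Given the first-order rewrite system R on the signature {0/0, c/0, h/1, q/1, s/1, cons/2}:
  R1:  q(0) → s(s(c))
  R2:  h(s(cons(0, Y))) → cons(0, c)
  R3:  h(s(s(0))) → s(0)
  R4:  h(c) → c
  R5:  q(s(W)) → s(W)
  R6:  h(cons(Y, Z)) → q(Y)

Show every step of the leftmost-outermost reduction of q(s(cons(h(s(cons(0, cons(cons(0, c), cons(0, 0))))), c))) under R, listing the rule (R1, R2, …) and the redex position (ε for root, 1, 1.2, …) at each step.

1. q(s(cons(h(s(cons(0, cons(cons(0, c), cons(0, 0))))), c)))  →  s(cons(h(s(cons(0, cons(cons(0, c), cons(0, 0))))), c))   [R5 at ε]
2. s(cons(h(s(cons(0, cons(cons(0, c), cons(0, 0))))), c))  →  s(cons(cons(0, c), c))   [R2 at 1.1]

s(cons(cons(0, c), c))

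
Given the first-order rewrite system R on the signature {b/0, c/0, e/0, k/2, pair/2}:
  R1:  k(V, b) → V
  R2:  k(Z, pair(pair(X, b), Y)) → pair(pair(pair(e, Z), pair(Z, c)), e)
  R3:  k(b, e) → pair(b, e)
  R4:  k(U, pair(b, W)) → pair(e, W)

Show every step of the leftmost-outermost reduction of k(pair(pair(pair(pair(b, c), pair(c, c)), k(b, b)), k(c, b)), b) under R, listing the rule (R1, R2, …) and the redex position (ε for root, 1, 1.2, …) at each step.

pair(pair(pair(pair(b, c), pair(c, c)), b), c)

1. k(pair(pair(pair(pair(b, c), pair(c, c)), k(b, b)), k(c, b)), b)  →  pair(pair(pair(pair(b, c), pair(c, c)), k(b, b)), k(c, b))   [R1 at ε]
2. pair(pair(pair(pair(b, c), pair(c, c)), k(b, b)), k(c, b))  →  pair(pair(pair(pair(b, c), pair(c, c)), b), k(c, b))   [R1 at 1.2]
3. pair(pair(pair(pair(b, c), pair(c, c)), b), k(c, b))  →  pair(pair(pair(pair(b, c), pair(c, c)), b), c)   [R1 at 2]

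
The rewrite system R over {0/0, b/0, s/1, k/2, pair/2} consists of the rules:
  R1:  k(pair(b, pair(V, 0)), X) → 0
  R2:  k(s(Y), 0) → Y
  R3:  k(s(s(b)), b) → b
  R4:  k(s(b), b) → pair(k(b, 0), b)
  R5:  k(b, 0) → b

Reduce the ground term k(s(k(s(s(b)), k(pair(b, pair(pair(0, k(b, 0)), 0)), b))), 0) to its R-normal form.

s(b)

1. k(s(k(s(s(b)), k(pair(b, pair(pair(0, k(b, 0)), 0)), b))), 0)  →  k(s(s(b)), k(pair(b, pair(pair(0, k(b, 0)), 0)), b))   [R2 at ε]
2. k(s(s(b)), k(pair(b, pair(pair(0, k(b, 0)), 0)), b))  →  k(s(s(b)), 0)   [R1 at 2]
3. k(s(s(b)), 0)  →  s(b)   [R2 at ε]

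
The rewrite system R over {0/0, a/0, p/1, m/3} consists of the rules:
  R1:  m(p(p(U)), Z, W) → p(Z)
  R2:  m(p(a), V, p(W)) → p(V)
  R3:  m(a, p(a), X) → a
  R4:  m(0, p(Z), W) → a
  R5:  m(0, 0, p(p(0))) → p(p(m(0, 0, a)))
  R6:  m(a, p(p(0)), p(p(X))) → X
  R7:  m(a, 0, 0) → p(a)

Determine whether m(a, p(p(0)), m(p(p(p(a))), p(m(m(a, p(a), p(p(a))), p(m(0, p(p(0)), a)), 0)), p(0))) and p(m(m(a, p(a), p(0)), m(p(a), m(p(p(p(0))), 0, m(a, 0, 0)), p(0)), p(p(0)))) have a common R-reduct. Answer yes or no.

Reduce t₁ = m(a, p(p(0)), m(p(p(p(a))), p(m(m(a, p(a), p(p(a))), p(m(0, p(p(0)), a)), 0)), p(0))):
1. m(a, p(p(0)), m(p(p(p(a))), p(m(m(a, p(a), p(p(a))), p(m(0, p(p(0)), a)), 0)), p(0)))  →  m(a, p(p(0)), p(p(m(m(a, p(a), p(p(a))), p(m(0, p(p(0)), a)), 0))))   [R1 at 3]
2. m(a, p(p(0)), p(p(m(m(a, p(a), p(p(a))), p(m(0, p(p(0)), a)), 0))))  →  m(m(a, p(a), p(p(a))), p(m(0, p(p(0)), a)), 0)   [R6 at ε]
3. m(m(a, p(a), p(p(a))), p(m(0, p(p(0)), a)), 0)  →  m(a, p(m(0, p(p(0)), a)), 0)   [R3 at 1]
4. m(a, p(m(0, p(p(0)), a)), 0)  →  m(a, p(a), 0)   [R4 at 2.1]
5. m(a, p(a), 0)  →  a   [R3 at ε]

Reduce t₂ = p(m(m(a, p(a), p(0)), m(p(a), m(p(p(p(0))), 0, m(a, 0, 0)), p(0)), p(p(0)))):
1. p(m(m(a, p(a), p(0)), m(p(a), m(p(p(p(0))), 0, m(a, 0, 0)), p(0)), p(p(0))))  →  p(m(a, m(p(a), m(p(p(p(0))), 0, m(a, 0, 0)), p(0)), p(p(0))))   [R3 at 1.1]
2. p(m(a, m(p(a), m(p(p(p(0))), 0, m(a, 0, 0)), p(0)), p(p(0))))  →  p(m(a, p(m(p(p(p(0))), 0, m(a, 0, 0))), p(p(0))))   [R2 at 1.2]
3. p(m(a, p(m(p(p(p(0))), 0, m(a, 0, 0))), p(p(0))))  →  p(m(a, p(p(0)), p(p(0))))   [R1 at 1.2.1]
4. p(m(a, p(p(0)), p(p(0))))  →  p(0)   [R6 at 1]

no — NF(t₁) = a, NF(t₂) = p(0)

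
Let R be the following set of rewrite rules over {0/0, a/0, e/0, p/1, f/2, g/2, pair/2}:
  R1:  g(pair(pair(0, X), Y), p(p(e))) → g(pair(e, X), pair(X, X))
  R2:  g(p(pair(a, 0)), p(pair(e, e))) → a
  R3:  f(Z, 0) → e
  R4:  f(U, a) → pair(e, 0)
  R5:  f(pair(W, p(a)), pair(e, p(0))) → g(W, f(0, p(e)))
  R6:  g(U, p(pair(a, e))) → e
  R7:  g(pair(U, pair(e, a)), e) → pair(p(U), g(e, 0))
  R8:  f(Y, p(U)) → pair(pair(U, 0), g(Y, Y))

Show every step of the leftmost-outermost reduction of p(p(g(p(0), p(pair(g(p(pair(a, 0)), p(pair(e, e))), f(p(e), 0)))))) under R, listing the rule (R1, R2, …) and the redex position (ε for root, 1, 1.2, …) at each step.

1. p(p(g(p(0), p(pair(g(p(pair(a, 0)), p(pair(e, e))), f(p(e), 0))))))  →  p(p(g(p(0), p(pair(a, f(p(e), 0))))))   [R2 at 1.1.2.1.1]
2. p(p(g(p(0), p(pair(a, f(p(e), 0))))))  →  p(p(g(p(0), p(pair(a, e)))))   [R3 at 1.1.2.1.2]
3. p(p(g(p(0), p(pair(a, e)))))  →  p(p(e))   [R6 at 1.1]

p(p(e))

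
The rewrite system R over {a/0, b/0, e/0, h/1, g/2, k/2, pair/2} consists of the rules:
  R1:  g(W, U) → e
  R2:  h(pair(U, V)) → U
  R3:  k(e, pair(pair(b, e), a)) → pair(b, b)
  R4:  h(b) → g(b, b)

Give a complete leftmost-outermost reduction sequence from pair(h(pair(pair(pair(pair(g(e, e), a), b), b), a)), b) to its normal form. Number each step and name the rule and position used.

1. pair(h(pair(pair(pair(pair(g(e, e), a), b), b), a)), b)  →  pair(pair(pair(pair(g(e, e), a), b), b), b)   [R2 at 1]
2. pair(pair(pair(pair(g(e, e), a), b), b), b)  →  pair(pair(pair(pair(e, a), b), b), b)   [R1 at 1.1.1.1]

pair(pair(pair(pair(e, a), b), b), b)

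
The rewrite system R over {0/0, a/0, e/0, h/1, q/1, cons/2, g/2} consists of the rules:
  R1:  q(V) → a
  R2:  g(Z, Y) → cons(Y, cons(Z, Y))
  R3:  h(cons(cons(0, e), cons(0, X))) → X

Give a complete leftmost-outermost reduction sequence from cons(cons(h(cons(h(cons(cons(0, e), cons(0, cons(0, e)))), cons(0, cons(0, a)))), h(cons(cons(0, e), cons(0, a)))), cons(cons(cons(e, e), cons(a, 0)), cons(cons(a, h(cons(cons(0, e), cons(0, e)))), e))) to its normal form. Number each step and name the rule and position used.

1. cons(cons(h(cons(h(cons(cons(0, e), cons(0, cons(0, e)))), cons(0, cons(0, a)))), h(cons(cons(0, e), cons(0, a)))), cons(cons(cons(e, e), cons(a, 0)), cons(cons(a, h(cons(cons(0, e), cons(0, e)))), e)))  →  cons(cons(h(cons(cons(0, e), cons(0, cons(0, a)))), h(cons(cons(0, e), cons(0, a)))), cons(cons(cons(e, e), cons(a, 0)), cons(cons(a, h(cons(cons(0, e), cons(0, e)))), e)))   [R3 at 1.1.1.1]
2. cons(cons(h(cons(cons(0, e), cons(0, cons(0, a)))), h(cons(cons(0, e), cons(0, a)))), cons(cons(cons(e, e), cons(a, 0)), cons(cons(a, h(cons(cons(0, e), cons(0, e)))), e)))  →  cons(cons(cons(0, a), h(cons(cons(0, e), cons(0, a)))), cons(cons(cons(e, e), cons(a, 0)), cons(cons(a, h(cons(cons(0, e), cons(0, e)))), e)))   [R3 at 1.1]
3. cons(cons(cons(0, a), h(cons(cons(0, e), cons(0, a)))), cons(cons(cons(e, e), cons(a, 0)), cons(cons(a, h(cons(cons(0, e), cons(0, e)))), e)))  →  cons(cons(cons(0, a), a), cons(cons(cons(e, e), cons(a, 0)), cons(cons(a, h(cons(cons(0, e), cons(0, e)))), e)))   [R3 at 1.2]
4. cons(cons(cons(0, a), a), cons(cons(cons(e, e), cons(a, 0)), cons(cons(a, h(cons(cons(0, e), cons(0, e)))), e)))  →  cons(cons(cons(0, a), a), cons(cons(cons(e, e), cons(a, 0)), cons(cons(a, e), e)))   [R3 at 2.2.1.2]

cons(cons(cons(0, a), a), cons(cons(cons(e, e), cons(a, 0)), cons(cons(a, e), e)))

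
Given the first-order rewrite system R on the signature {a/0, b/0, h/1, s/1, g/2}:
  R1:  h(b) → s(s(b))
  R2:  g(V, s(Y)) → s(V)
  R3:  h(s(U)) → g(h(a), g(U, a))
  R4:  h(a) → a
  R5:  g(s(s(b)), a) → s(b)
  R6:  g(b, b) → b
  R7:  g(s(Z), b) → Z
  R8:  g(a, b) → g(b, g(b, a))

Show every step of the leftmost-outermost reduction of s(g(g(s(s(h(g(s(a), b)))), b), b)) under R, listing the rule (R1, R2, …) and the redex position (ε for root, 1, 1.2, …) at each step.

s(a)

1. s(g(g(s(s(h(g(s(a), b)))), b), b))  →  s(g(s(h(g(s(a), b))), b))   [R7 at 1.1]
2. s(g(s(h(g(s(a), b))), b))  →  s(h(g(s(a), b)))   [R7 at 1]
3. s(h(g(s(a), b)))  →  s(h(a))   [R7 at 1.1]
4. s(h(a))  →  s(a)   [R4 at 1]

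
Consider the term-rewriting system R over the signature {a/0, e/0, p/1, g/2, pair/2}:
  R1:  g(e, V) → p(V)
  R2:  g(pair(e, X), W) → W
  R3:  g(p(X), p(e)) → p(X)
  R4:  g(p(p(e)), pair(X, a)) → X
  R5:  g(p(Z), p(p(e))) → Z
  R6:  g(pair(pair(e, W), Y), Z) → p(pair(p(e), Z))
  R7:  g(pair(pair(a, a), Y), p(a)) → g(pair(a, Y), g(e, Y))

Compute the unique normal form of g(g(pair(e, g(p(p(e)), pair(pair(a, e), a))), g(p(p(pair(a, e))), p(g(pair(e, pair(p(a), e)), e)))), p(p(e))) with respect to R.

1. g(g(pair(e, g(p(p(e)), pair(pair(a, e), a))), g(p(p(pair(a, e))), p(g(pair(e, pair(p(a), e)), e)))), p(p(e)))  →  g(g(p(p(pair(a, e))), p(g(pair(e, pair(p(a), e)), e))), p(p(e)))   [R2 at 1]
2. g(g(p(p(pair(a, e))), p(g(pair(e, pair(p(a), e)), e))), p(p(e)))  →  g(g(p(p(pair(a, e))), p(e)), p(p(e)))   [R2 at 1.2.1]
3. g(g(p(p(pair(a, e))), p(e)), p(p(e)))  →  g(p(p(pair(a, e))), p(p(e)))   [R3 at 1]
4. g(p(p(pair(a, e))), p(p(e)))  →  p(pair(a, e))   [R5 at ε]

p(pair(a, e))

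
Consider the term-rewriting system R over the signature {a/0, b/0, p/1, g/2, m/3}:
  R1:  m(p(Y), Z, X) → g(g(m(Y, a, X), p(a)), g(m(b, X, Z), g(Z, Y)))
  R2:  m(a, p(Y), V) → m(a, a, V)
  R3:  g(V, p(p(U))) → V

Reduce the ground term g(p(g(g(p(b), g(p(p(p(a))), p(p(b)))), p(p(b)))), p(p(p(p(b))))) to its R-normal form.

p(p(b))

1. g(p(g(g(p(b), g(p(p(p(a))), p(p(b)))), p(p(b)))), p(p(p(p(b)))))  →  p(g(g(p(b), g(p(p(p(a))), p(p(b)))), p(p(b))))   [R3 at ε]
2. p(g(g(p(b), g(p(p(p(a))), p(p(b)))), p(p(b))))  →  p(g(p(b), g(p(p(p(a))), p(p(b)))))   [R3 at 1]
3. p(g(p(b), g(p(p(p(a))), p(p(b)))))  →  p(g(p(b), p(p(p(a)))))   [R3 at 1.2]
4. p(g(p(b), p(p(p(a)))))  →  p(p(b))   [R3 at 1]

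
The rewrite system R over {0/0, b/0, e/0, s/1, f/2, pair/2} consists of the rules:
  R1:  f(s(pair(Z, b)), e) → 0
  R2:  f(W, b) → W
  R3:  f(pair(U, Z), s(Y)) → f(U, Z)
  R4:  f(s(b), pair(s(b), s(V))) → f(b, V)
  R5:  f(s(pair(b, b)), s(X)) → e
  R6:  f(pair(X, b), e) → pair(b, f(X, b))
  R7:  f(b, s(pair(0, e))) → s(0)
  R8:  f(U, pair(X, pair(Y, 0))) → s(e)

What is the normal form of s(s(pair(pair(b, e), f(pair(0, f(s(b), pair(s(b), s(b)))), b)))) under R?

s(s(pair(pair(b, e), pair(0, b))))

1. s(s(pair(pair(b, e), f(pair(0, f(s(b), pair(s(b), s(b)))), b))))  →  s(s(pair(pair(b, e), pair(0, f(s(b), pair(s(b), s(b)))))))   [R2 at 1.1.2]
2. s(s(pair(pair(b, e), pair(0, f(s(b), pair(s(b), s(b)))))))  →  s(s(pair(pair(b, e), pair(0, f(b, b)))))   [R4 at 1.1.2.2]
3. s(s(pair(pair(b, e), pair(0, f(b, b)))))  →  s(s(pair(pair(b, e), pair(0, b))))   [R2 at 1.1.2.2]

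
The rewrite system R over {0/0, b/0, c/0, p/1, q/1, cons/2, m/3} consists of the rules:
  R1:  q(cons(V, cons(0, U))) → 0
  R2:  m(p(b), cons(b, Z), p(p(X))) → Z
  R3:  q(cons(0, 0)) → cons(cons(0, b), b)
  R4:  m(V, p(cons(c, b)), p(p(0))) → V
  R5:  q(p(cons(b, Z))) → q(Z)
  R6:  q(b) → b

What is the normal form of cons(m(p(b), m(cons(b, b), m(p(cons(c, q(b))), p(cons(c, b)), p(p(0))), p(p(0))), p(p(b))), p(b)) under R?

1. cons(m(p(b), m(cons(b, b), m(p(cons(c, q(b))), p(cons(c, b)), p(p(0))), p(p(0))), p(p(b))), p(b))  →  cons(m(p(b), m(cons(b, b), p(cons(c, q(b))), p(p(0))), p(p(b))), p(b))   [R4 at 1.2.2]
2. cons(m(p(b), m(cons(b, b), p(cons(c, q(b))), p(p(0))), p(p(b))), p(b))  →  cons(m(p(b), m(cons(b, b), p(cons(c, b)), p(p(0))), p(p(b))), p(b))   [R6 at 1.2.2.1.2]
3. cons(m(p(b), m(cons(b, b), p(cons(c, b)), p(p(0))), p(p(b))), p(b))  →  cons(m(p(b), cons(b, b), p(p(b))), p(b))   [R4 at 1.2]
4. cons(m(p(b), cons(b, b), p(p(b))), p(b))  →  cons(b, p(b))   [R2 at 1]

cons(b, p(b))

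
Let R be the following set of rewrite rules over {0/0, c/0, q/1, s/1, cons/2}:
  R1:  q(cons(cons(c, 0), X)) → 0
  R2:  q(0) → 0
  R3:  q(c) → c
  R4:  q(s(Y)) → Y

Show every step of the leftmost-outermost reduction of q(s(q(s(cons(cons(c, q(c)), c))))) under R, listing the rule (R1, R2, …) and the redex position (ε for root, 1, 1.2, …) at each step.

1. q(s(q(s(cons(cons(c, q(c)), c)))))  →  q(s(cons(cons(c, q(c)), c)))   [R4 at ε]
2. q(s(cons(cons(c, q(c)), c)))  →  cons(cons(c, q(c)), c)   [R4 at ε]
3. cons(cons(c, q(c)), c)  →  cons(cons(c, c), c)   [R3 at 1.2]

cons(cons(c, c), c)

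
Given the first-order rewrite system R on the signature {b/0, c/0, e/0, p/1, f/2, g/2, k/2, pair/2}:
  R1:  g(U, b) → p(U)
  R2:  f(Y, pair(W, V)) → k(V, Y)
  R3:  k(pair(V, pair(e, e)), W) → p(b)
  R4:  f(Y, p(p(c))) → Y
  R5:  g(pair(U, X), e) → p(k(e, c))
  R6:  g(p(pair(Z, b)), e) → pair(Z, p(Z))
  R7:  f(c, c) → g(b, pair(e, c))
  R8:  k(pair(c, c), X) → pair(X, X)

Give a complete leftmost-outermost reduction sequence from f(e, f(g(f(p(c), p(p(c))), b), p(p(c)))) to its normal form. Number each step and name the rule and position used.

1. f(e, f(g(f(p(c), p(p(c))), b), p(p(c))))  →  f(e, g(f(p(c), p(p(c))), b))   [R4 at 2]
2. f(e, g(f(p(c), p(p(c))), b))  →  f(e, p(f(p(c), p(p(c)))))   [R1 at 2]
3. f(e, p(f(p(c), p(p(c)))))  →  f(e, p(p(c)))   [R4 at 2.1]
4. f(e, p(p(c)))  →  e   [R4 at ε]

e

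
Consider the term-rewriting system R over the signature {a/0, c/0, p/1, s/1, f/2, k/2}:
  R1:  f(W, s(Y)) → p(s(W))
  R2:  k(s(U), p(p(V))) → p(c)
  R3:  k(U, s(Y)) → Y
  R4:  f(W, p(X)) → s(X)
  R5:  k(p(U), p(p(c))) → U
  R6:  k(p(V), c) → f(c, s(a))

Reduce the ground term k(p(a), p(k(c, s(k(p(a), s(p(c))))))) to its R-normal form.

1. k(p(a), p(k(c, s(k(p(a), s(p(c)))))))  →  k(p(a), p(k(p(a), s(p(c)))))   [R3 at 2.1]
2. k(p(a), p(k(p(a), s(p(c)))))  →  k(p(a), p(p(c)))   [R3 at 2.1]
3. k(p(a), p(p(c)))  →  a   [R5 at ε]

a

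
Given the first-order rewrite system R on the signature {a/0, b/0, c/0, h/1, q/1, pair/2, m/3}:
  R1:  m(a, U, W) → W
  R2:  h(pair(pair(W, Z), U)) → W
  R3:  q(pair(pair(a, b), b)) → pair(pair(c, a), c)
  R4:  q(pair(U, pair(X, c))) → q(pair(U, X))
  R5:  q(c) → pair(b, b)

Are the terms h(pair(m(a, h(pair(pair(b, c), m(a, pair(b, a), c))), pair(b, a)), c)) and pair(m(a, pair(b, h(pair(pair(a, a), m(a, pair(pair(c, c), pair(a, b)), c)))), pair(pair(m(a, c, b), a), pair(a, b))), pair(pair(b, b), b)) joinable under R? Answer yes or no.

Reduce t₁ = h(pair(m(a, h(pair(pair(b, c), m(a, pair(b, a), c))), pair(b, a)), c)):
1. h(pair(m(a, h(pair(pair(b, c), m(a, pair(b, a), c))), pair(b, a)), c))  →  h(pair(pair(b, a), c))   [R1 at 1.1]
2. h(pair(pair(b, a), c))  →  b   [R2 at ε]

Reduce t₂ = pair(m(a, pair(b, h(pair(pair(a, a), m(a, pair(pair(c, c), pair(a, b)), c)))), pair(pair(m(a, c, b), a), pair(a, b))), pair(pair(b, b), b)):
1. pair(m(a, pair(b, h(pair(pair(a, a), m(a, pair(pair(c, c), pair(a, b)), c)))), pair(pair(m(a, c, b), a), pair(a, b))), pair(pair(b, b), b))  →  pair(pair(pair(m(a, c, b), a), pair(a, b)), pair(pair(b, b), b))   [R1 at 1]
2. pair(pair(pair(m(a, c, b), a), pair(a, b)), pair(pair(b, b), b))  →  pair(pair(pair(b, a), pair(a, b)), pair(pair(b, b), b))   [R1 at 1.1.1]

no — NF(t₁) = b, NF(t₂) = pair(pair(pair(b, a), pair(a, b)), pair(pair(b, b), b))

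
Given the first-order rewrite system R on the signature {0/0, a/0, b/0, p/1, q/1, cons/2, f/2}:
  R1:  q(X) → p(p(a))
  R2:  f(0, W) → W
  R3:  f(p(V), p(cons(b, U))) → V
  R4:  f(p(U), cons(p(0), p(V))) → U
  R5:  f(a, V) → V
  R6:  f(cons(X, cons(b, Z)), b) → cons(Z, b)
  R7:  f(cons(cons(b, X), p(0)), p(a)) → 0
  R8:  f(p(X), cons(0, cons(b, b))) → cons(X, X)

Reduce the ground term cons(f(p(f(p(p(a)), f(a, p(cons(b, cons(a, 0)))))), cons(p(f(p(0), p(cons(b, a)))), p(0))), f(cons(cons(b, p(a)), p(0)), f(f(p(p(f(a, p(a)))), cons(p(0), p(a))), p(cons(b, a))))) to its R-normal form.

1. cons(f(p(f(p(p(a)), f(a, p(cons(b, cons(a, 0)))))), cons(p(f(p(0), p(cons(b, a)))), p(0))), f(cons(cons(b, p(a)), p(0)), f(f(p(p(f(a, p(a)))), cons(p(0), p(a))), p(cons(b, a)))))  →  cons(f(p(f(p(p(a)), p(cons(b, cons(a, 0))))), cons(p(f(p(0), p(cons(b, a)))), p(0))), f(cons(cons(b, p(a)), p(0)), f(f(p(p(f(a, p(a)))), cons(p(0), p(a))), p(cons(b, a)))))   [R5 at 1.1.1.2]
2. cons(f(p(f(p(p(a)), p(cons(b, cons(a, 0))))), cons(p(f(p(0), p(cons(b, a)))), p(0))), f(cons(cons(b, p(a)), p(0)), f(f(p(p(f(a, p(a)))), cons(p(0), p(a))), p(cons(b, a)))))  →  cons(f(p(p(a)), cons(p(f(p(0), p(cons(b, a)))), p(0))), f(cons(cons(b, p(a)), p(0)), f(f(p(p(f(a, p(a)))), cons(p(0), p(a))), p(cons(b, a)))))   [R3 at 1.1.1]
3. cons(f(p(p(a)), cons(p(f(p(0), p(cons(b, a)))), p(0))), f(cons(cons(b, p(a)), p(0)), f(f(p(p(f(a, p(a)))), cons(p(0), p(a))), p(cons(b, a)))))  →  cons(f(p(p(a)), cons(p(0), p(0))), f(cons(cons(b, p(a)), p(0)), f(f(p(p(f(a, p(a)))), cons(p(0), p(a))), p(cons(b, a)))))   [R3 at 1.2.1.1]
4. cons(f(p(p(a)), cons(p(0), p(0))), f(cons(cons(b, p(a)), p(0)), f(f(p(p(f(a, p(a)))), cons(p(0), p(a))), p(cons(b, a)))))  →  cons(p(a), f(cons(cons(b, p(a)), p(0)), f(f(p(p(f(a, p(a)))), cons(p(0), p(a))), p(cons(b, a)))))   [R4 at 1]
5. cons(p(a), f(cons(cons(b, p(a)), p(0)), f(f(p(p(f(a, p(a)))), cons(p(0), p(a))), p(cons(b, a)))))  →  cons(p(a), f(cons(cons(b, p(a)), p(0)), f(p(f(a, p(a))), p(cons(b, a)))))   [R4 at 2.2.1]
6. cons(p(a), f(cons(cons(b, p(a)), p(0)), f(p(f(a, p(a))), p(cons(b, a)))))  →  cons(p(a), f(cons(cons(b, p(a)), p(0)), f(a, p(a))))   [R3 at 2.2]
7. cons(p(a), f(cons(cons(b, p(a)), p(0)), f(a, p(a))))  →  cons(p(a), f(cons(cons(b, p(a)), p(0)), p(a)))   [R5 at 2.2]
8. cons(p(a), f(cons(cons(b, p(a)), p(0)), p(a)))  →  cons(p(a), 0)   [R7 at 2]

cons(p(a), 0)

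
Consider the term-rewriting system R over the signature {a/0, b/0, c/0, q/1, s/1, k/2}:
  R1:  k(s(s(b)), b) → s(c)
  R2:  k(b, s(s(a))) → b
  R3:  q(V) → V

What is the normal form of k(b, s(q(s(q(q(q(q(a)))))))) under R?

1. k(b, s(q(s(q(q(q(q(a))))))))  →  k(b, s(s(q(q(q(q(a)))))))   [R3 at 2.1]
2. k(b, s(s(q(q(q(q(a)))))))  →  k(b, s(s(q(q(q(a))))))   [R3 at 2.1.1]
3. k(b, s(s(q(q(q(a))))))  →  k(b, s(s(q(q(a)))))   [R3 at 2.1.1]
4. k(b, s(s(q(q(a)))))  →  k(b, s(s(q(a))))   [R3 at 2.1.1]
5. k(b, s(s(q(a))))  →  k(b, s(s(a)))   [R3 at 2.1.1]
6. k(b, s(s(a)))  →  b   [R2 at ε]

b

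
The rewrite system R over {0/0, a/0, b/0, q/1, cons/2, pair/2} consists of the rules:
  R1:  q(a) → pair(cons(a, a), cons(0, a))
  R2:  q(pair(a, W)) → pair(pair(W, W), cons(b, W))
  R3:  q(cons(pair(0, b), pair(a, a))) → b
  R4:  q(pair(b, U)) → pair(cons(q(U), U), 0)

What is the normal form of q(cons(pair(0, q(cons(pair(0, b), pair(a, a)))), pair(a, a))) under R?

b

1. q(cons(pair(0, q(cons(pair(0, b), pair(a, a)))), pair(a, a)))  →  q(cons(pair(0, b), pair(a, a)))   [R3 at 1.1.2]
2. q(cons(pair(0, b), pair(a, a)))  →  b   [R3 at ε]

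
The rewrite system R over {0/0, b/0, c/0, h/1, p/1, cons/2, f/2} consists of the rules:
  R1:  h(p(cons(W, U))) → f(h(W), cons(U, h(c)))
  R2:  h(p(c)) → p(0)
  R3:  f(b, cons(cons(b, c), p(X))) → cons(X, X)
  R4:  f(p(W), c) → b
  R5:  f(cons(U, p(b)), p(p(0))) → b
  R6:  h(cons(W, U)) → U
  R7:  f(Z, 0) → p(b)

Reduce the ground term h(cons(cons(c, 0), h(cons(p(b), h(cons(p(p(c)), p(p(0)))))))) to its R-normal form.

p(p(0))

1. h(cons(cons(c, 0), h(cons(p(b), h(cons(p(p(c)), p(p(0))))))))  →  h(cons(p(b), h(cons(p(p(c)), p(p(0))))))   [R6 at ε]
2. h(cons(p(b), h(cons(p(p(c)), p(p(0))))))  →  h(cons(p(p(c)), p(p(0))))   [R6 at ε]
3. h(cons(p(p(c)), p(p(0))))  →  p(p(0))   [R6 at ε]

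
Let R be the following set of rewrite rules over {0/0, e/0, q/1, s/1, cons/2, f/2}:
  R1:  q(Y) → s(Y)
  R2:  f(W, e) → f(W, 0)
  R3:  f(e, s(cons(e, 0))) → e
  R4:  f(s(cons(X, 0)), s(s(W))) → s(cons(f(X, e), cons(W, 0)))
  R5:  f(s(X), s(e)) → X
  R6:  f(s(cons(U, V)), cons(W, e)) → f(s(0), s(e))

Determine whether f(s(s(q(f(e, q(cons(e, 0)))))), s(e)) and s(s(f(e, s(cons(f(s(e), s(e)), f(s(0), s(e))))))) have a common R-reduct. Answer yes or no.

yes — NF(t₁) = s(s(e)), NF(t₂) = s(s(e))

Reduce t₁ = f(s(s(q(f(e, q(cons(e, 0)))))), s(e)):
1. f(s(s(q(f(e, q(cons(e, 0)))))), s(e))  →  s(q(f(e, q(cons(e, 0)))))   [R5 at ε]
2. s(q(f(e, q(cons(e, 0)))))  →  s(s(f(e, q(cons(e, 0)))))   [R1 at 1]
3. s(s(f(e, q(cons(e, 0)))))  →  s(s(f(e, s(cons(e, 0)))))   [R1 at 1.1.2]
4. s(s(f(e, s(cons(e, 0)))))  →  s(s(e))   [R3 at 1.1]

Reduce t₂ = s(s(f(e, s(cons(f(s(e), s(e)), f(s(0), s(e))))))):
1. s(s(f(e, s(cons(f(s(e), s(e)), f(s(0), s(e)))))))  →  s(s(f(e, s(cons(e, f(s(0), s(e)))))))   [R5 at 1.1.2.1.1]
2. s(s(f(e, s(cons(e, f(s(0), s(e)))))))  →  s(s(f(e, s(cons(e, 0)))))   [R5 at 1.1.2.1.2]
3. s(s(f(e, s(cons(e, 0)))))  →  s(s(e))   [R3 at 1.1]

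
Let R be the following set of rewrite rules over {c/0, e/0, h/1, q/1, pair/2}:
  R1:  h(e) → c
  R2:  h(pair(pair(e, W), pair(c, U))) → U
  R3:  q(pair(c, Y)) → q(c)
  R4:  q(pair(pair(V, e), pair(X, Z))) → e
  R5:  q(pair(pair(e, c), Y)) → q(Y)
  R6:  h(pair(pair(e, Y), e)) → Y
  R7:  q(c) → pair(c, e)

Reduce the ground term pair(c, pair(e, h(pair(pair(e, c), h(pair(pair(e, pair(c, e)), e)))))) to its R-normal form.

1. pair(c, pair(e, h(pair(pair(e, c), h(pair(pair(e, pair(c, e)), e))))))  →  pair(c, pair(e, h(pair(pair(e, c), pair(c, e)))))   [R6 at 2.2.1.2]
2. pair(c, pair(e, h(pair(pair(e, c), pair(c, e)))))  →  pair(c, pair(e, e))   [R2 at 2.2]

pair(c, pair(e, e))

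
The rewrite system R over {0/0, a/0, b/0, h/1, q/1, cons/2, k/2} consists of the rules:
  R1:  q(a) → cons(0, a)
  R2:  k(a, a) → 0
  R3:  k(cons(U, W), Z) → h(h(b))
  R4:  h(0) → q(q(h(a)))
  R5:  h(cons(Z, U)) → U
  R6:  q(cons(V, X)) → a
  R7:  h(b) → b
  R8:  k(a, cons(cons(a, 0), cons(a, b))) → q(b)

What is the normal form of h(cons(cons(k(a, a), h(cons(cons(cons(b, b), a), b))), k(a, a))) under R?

1. h(cons(cons(k(a, a), h(cons(cons(cons(b, b), a), b))), k(a, a)))  →  k(a, a)   [R5 at ε]
2. k(a, a)  →  0   [R2 at ε]

0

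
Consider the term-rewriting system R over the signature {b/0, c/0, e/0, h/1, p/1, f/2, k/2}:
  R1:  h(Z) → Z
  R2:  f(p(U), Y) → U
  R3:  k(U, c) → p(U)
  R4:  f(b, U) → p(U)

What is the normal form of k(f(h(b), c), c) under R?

1. k(f(h(b), c), c)  →  p(f(h(b), c))   [R3 at ε]
2. p(f(h(b), c))  →  p(f(b, c))   [R1 at 1.1]
3. p(f(b, c))  →  p(p(c))   [R4 at 1]

p(p(c))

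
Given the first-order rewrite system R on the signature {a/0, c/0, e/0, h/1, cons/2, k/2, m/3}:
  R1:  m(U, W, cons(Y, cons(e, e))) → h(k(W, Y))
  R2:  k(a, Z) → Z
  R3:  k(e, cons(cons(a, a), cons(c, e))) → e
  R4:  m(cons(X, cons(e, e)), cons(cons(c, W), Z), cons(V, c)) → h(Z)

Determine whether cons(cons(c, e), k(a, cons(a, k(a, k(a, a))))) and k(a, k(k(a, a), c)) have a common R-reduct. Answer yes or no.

Reduce t₁ = cons(cons(c, e), k(a, cons(a, k(a, k(a, a))))):
1. cons(cons(c, e), k(a, cons(a, k(a, k(a, a)))))  →  cons(cons(c, e), cons(a, k(a, k(a, a))))   [R2 at 2]
2. cons(cons(c, e), cons(a, k(a, k(a, a))))  →  cons(cons(c, e), cons(a, k(a, a)))   [R2 at 2.2]
3. cons(cons(c, e), cons(a, k(a, a)))  →  cons(cons(c, e), cons(a, a))   [R2 at 2.2]

Reduce t₂ = k(a, k(k(a, a), c)):
1. k(a, k(k(a, a), c))  →  k(k(a, a), c)   [R2 at ε]
2. k(k(a, a), c)  →  k(a, c)   [R2 at 1]
3. k(a, c)  →  c   [R2 at ε]

no — NF(t₁) = cons(cons(c, e), cons(a, a)), NF(t₂) = c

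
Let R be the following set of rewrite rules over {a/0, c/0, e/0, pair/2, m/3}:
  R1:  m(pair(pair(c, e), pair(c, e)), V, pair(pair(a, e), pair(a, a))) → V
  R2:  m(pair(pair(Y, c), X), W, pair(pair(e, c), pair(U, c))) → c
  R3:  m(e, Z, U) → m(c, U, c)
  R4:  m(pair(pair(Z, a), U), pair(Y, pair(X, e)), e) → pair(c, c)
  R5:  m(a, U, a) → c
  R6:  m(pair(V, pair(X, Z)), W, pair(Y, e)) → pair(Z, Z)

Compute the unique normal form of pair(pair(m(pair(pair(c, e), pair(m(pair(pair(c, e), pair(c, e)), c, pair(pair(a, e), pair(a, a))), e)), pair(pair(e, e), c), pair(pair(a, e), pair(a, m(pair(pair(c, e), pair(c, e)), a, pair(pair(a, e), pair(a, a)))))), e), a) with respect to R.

1. pair(pair(m(pair(pair(c, e), pair(m(pair(pair(c, e), pair(c, e)), c, pair(pair(a, e), pair(a, a))), e)), pair(pair(e, e), c), pair(pair(a, e), pair(a, m(pair(pair(c, e), pair(c, e)), a, pair(pair(a, e), pair(a, a)))))), e), a)  →  pair(pair(m(pair(pair(c, e), pair(c, e)), pair(pair(e, e), c), pair(pair(a, e), pair(a, m(pair(pair(c, e), pair(c, e)), a, pair(pair(a, e), pair(a, a)))))), e), a)   [R1 at 1.1.1.2.1]
2. pair(pair(m(pair(pair(c, e), pair(c, e)), pair(pair(e, e), c), pair(pair(a, e), pair(a, m(pair(pair(c, e), pair(c, e)), a, pair(pair(a, e), pair(a, a)))))), e), a)  →  pair(pair(m(pair(pair(c, e), pair(c, e)), pair(pair(e, e), c), pair(pair(a, e), pair(a, a))), e), a)   [R1 at 1.1.3.2.2]
3. pair(pair(m(pair(pair(c, e), pair(c, e)), pair(pair(e, e), c), pair(pair(a, e), pair(a, a))), e), a)  →  pair(pair(pair(pair(e, e), c), e), a)   [R1 at 1.1]

pair(pair(pair(pair(e, e), c), e), a)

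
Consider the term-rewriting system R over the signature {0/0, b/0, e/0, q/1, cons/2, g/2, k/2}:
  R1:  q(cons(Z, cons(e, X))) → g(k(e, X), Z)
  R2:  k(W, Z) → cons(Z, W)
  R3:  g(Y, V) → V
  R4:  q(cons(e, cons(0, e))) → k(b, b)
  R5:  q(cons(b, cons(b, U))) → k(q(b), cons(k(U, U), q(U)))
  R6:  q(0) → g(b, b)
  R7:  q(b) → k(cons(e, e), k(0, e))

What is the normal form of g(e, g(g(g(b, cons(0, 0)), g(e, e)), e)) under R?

1. g(e, g(g(g(b, cons(0, 0)), g(e, e)), e))  →  g(g(g(b, cons(0, 0)), g(e, e)), e)   [R3 at ε]
2. g(g(g(b, cons(0, 0)), g(e, e)), e)  →  e   [R3 at ε]

e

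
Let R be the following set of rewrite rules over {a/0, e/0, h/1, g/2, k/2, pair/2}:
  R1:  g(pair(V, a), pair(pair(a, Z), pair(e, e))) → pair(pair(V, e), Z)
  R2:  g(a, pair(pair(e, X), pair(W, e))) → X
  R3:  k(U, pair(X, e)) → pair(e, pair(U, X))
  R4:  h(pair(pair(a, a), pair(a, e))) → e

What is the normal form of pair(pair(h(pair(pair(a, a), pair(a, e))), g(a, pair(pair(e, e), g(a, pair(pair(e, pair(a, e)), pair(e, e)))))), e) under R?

pair(pair(e, e), e)

1. pair(pair(h(pair(pair(a, a), pair(a, e))), g(a, pair(pair(e, e), g(a, pair(pair(e, pair(a, e)), pair(e, e)))))), e)  →  pair(pair(e, g(a, pair(pair(e, e), g(a, pair(pair(e, pair(a, e)), pair(e, e)))))), e)   [R4 at 1.1]
2. pair(pair(e, g(a, pair(pair(e, e), g(a, pair(pair(e, pair(a, e)), pair(e, e)))))), e)  →  pair(pair(e, g(a, pair(pair(e, e), pair(a, e)))), e)   [R2 at 1.2.2.2]
3. pair(pair(e, g(a, pair(pair(e, e), pair(a, e)))), e)  →  pair(pair(e, e), e)   [R2 at 1.2]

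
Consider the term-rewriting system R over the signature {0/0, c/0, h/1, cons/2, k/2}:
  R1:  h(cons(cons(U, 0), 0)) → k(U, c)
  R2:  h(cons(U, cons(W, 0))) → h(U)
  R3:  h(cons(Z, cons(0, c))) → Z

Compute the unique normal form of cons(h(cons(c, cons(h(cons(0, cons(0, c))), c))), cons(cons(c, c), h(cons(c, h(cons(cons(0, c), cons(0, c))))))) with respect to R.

cons(c, cons(cons(c, c), c))

1. cons(h(cons(c, cons(h(cons(0, cons(0, c))), c))), cons(cons(c, c), h(cons(c, h(cons(cons(0, c), cons(0, c)))))))  →  cons(h(cons(c, cons(0, c))), cons(cons(c, c), h(cons(c, h(cons(cons(0, c), cons(0, c)))))))   [R3 at 1.1.2.1]
2. cons(h(cons(c, cons(0, c))), cons(cons(c, c), h(cons(c, h(cons(cons(0, c), cons(0, c)))))))  →  cons(c, cons(cons(c, c), h(cons(c, h(cons(cons(0, c), cons(0, c)))))))   [R3 at 1]
3. cons(c, cons(cons(c, c), h(cons(c, h(cons(cons(0, c), cons(0, c)))))))  →  cons(c, cons(cons(c, c), h(cons(c, cons(0, c)))))   [R3 at 2.2.1.2]
4. cons(c, cons(cons(c, c), h(cons(c, cons(0, c)))))  →  cons(c, cons(cons(c, c), c))   [R3 at 2.2]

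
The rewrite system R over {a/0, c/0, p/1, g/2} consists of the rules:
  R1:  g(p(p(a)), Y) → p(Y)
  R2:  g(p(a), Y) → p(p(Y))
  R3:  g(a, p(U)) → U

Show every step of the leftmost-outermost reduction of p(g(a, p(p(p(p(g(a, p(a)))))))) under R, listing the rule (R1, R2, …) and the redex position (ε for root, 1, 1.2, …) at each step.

1. p(g(a, p(p(p(p(g(a, p(a))))))))  →  p(p(p(p(g(a, p(a))))))   [R3 at 1]
2. p(p(p(p(g(a, p(a))))))  →  p(p(p(p(a))))   [R3 at 1.1.1.1]

p(p(p(p(a))))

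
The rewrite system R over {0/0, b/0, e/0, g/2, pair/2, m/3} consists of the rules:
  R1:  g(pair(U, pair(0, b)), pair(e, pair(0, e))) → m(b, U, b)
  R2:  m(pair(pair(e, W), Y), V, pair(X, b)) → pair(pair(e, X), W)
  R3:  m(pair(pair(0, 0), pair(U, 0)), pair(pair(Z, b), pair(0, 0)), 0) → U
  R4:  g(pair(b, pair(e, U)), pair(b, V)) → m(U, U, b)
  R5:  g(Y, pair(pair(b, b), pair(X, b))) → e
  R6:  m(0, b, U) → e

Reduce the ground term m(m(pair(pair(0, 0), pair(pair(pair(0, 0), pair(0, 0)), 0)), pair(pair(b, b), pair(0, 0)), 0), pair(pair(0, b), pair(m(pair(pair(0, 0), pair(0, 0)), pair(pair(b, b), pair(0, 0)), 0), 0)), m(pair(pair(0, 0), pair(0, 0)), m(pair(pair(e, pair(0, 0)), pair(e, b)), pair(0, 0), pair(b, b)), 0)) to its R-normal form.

1. m(m(pair(pair(0, 0), pair(pair(pair(0, 0), pair(0, 0)), 0)), pair(pair(b, b), pair(0, 0)), 0), pair(pair(0, b), pair(m(pair(pair(0, 0), pair(0, 0)), pair(pair(b, b), pair(0, 0)), 0), 0)), m(pair(pair(0, 0), pair(0, 0)), m(pair(pair(e, pair(0, 0)), pair(e, b)), pair(0, 0), pair(b, b)), 0))  →  m(pair(pair(0, 0), pair(0, 0)), pair(pair(0, b), pair(m(pair(pair(0, 0), pair(0, 0)), pair(pair(b, b), pair(0, 0)), 0), 0)), m(pair(pair(0, 0), pair(0, 0)), m(pair(pair(e, pair(0, 0)), pair(e, b)), pair(0, 0), pair(b, b)), 0))   [R3 at 1]
2. m(pair(pair(0, 0), pair(0, 0)), pair(pair(0, b), pair(m(pair(pair(0, 0), pair(0, 0)), pair(pair(b, b), pair(0, 0)), 0), 0)), m(pair(pair(0, 0), pair(0, 0)), m(pair(pair(e, pair(0, 0)), pair(e, b)), pair(0, 0), pair(b, b)), 0))  →  m(pair(pair(0, 0), pair(0, 0)), pair(pair(0, b), pair(0, 0)), m(pair(pair(0, 0), pair(0, 0)), m(pair(pair(e, pair(0, 0)), pair(e, b)), pair(0, 0), pair(b, b)), 0))   [R3 at 2.2.1]
3. m(pair(pair(0, 0), pair(0, 0)), pair(pair(0, b), pair(0, 0)), m(pair(pair(0, 0), pair(0, 0)), m(pair(pair(e, pair(0, 0)), pair(e, b)), pair(0, 0), pair(b, b)), 0))  →  m(pair(pair(0, 0), pair(0, 0)), pair(pair(0, b), pair(0, 0)), m(pair(pair(0, 0), pair(0, 0)), pair(pair(e, b), pair(0, 0)), 0))   [R2 at 3.2]
4. m(pair(pair(0, 0), pair(0, 0)), pair(pair(0, b), pair(0, 0)), m(pair(pair(0, 0), pair(0, 0)), pair(pair(e, b), pair(0, 0)), 0))  →  m(pair(pair(0, 0), pair(0, 0)), pair(pair(0, b), pair(0, 0)), 0)   [R3 at 3]
5. m(pair(pair(0, 0), pair(0, 0)), pair(pair(0, b), pair(0, 0)), 0)  →  0   [R3 at ε]

0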